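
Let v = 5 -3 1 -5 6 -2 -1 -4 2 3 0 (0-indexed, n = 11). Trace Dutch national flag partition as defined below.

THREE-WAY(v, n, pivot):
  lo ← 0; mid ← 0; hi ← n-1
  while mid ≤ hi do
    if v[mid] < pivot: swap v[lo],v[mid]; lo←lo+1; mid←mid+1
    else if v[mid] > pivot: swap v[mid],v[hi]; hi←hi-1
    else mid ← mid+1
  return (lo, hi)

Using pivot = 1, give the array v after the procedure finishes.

0 -3 -5 -4 -2 -1 1 2 3 6 5

pivot = 1; lo=0, mid=0, hi=10
v[mid]=5>1: swap v[0],v[10]; hi=9 → 0 -3 1 -5 6 -2 -1 -4 2 3 5
v[mid]=0<1: swap v[0],v[0]; lo=1,mid=1 → 0 -3 1 -5 6 -2 -1 -4 2 3 5
v[mid]=-3<1: swap v[1],v[1]; lo=2,mid=2 → 0 -3 1 -5 6 -2 -1 -4 2 3 5
v[mid]=1=1: mid=3
v[mid]=-5<1: swap v[2],v[3]; lo=3,mid=4 → 0 -3 -5 1 6 -2 -1 -4 2 3 5
v[mid]=6>1: swap v[4],v[9]; hi=8 → 0 -3 -5 1 3 -2 -1 -4 2 6 5
v[mid]=3>1: swap v[4],v[8]; hi=7 → 0 -3 -5 1 2 -2 -1 -4 3 6 5
v[mid]=2>1: swap v[4],v[7]; hi=6 → 0 -3 -5 1 -4 -2 -1 2 3 6 5
v[mid]=-4<1: swap v[3],v[4]; lo=4,mid=5 → 0 -3 -5 -4 1 -2 -1 2 3 6 5
v[mid]=-2<1: swap v[4],v[5]; lo=5,mid=6 → 0 -3 -5 -4 -2 1 -1 2 3 6 5
v[mid]=-1<1: swap v[5],v[6]; lo=6,mid=7 → 0 -3 -5 -4 -2 -1 1 2 3 6 5
end: lo=6, hi=6; v = 0 -3 -5 -4 -2 -1 1 2 3 6 5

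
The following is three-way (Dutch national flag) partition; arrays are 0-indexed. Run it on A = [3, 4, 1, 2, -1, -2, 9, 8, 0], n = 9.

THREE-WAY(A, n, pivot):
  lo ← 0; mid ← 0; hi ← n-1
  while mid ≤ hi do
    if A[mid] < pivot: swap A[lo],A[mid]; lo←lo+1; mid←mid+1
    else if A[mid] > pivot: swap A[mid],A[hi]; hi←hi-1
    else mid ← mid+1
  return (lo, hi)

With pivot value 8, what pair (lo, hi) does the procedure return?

(7, 7)

pivot = 8; lo=0, mid=0, hi=8
A[mid]=3<8: swap A[0],A[0]; lo=1,mid=1 → [3, 4, 1, 2, -1, -2, 9, 8, 0]
A[mid]=4<8: swap A[1],A[1]; lo=2,mid=2 → [3, 4, 1, 2, -1, -2, 9, 8, 0]
A[mid]=1<8: swap A[2],A[2]; lo=3,mid=3 → [3, 4, 1, 2, -1, -2, 9, 8, 0]
A[mid]=2<8: swap A[3],A[3]; lo=4,mid=4 → [3, 4, 1, 2, -1, -2, 9, 8, 0]
A[mid]=-1<8: swap A[4],A[4]; lo=5,mid=5 → [3, 4, 1, 2, -1, -2, 9, 8, 0]
A[mid]=-2<8: swap A[5],A[5]; lo=6,mid=6 → [3, 4, 1, 2, -1, -2, 9, 8, 0]
A[mid]=9>8: swap A[6],A[8]; hi=7 → [3, 4, 1, 2, -1, -2, 0, 8, 9]
A[mid]=0<8: swap A[6],A[6]; lo=7,mid=7 → [3, 4, 1, 2, -1, -2, 0, 8, 9]
A[mid]=8=8: mid=8
end: lo=7, hi=7; A = [3, 4, 1, 2, -1, -2, 0, 8, 9]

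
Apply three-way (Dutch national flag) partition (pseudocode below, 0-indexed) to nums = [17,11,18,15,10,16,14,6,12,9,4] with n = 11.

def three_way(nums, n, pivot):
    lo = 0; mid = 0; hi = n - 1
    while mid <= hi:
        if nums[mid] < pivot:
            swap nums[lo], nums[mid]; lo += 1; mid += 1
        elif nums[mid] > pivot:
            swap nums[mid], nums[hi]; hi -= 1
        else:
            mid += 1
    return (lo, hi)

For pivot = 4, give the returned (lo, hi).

(0, 0)

pivot = 4; lo=0, mid=0, hi=10
nums[mid]=17>4: swap nums[0],nums[10]; hi=9 → [4,11,18,15,10,16,14,6,12,9,17]
nums[mid]=4=4: mid=1
nums[mid]=11>4: swap nums[1],nums[9]; hi=8 → [4,9,18,15,10,16,14,6,12,11,17]
nums[mid]=9>4: swap nums[1],nums[8]; hi=7 → [4,12,18,15,10,16,14,6,9,11,17]
nums[mid]=12>4: swap nums[1],nums[7]; hi=6 → [4,6,18,15,10,16,14,12,9,11,17]
nums[mid]=6>4: swap nums[1],nums[6]; hi=5 → [4,14,18,15,10,16,6,12,9,11,17]
nums[mid]=14>4: swap nums[1],nums[5]; hi=4 → [4,16,18,15,10,14,6,12,9,11,17]
nums[mid]=16>4: swap nums[1],nums[4]; hi=3 → [4,10,18,15,16,14,6,12,9,11,17]
nums[mid]=10>4: swap nums[1],nums[3]; hi=2 → [4,15,18,10,16,14,6,12,9,11,17]
nums[mid]=15>4: swap nums[1],nums[2]; hi=1 → [4,18,15,10,16,14,6,12,9,11,17]
nums[mid]=18>4: swap nums[1],nums[1]; hi=0 → [4,18,15,10,16,14,6,12,9,11,17]
end: lo=0, hi=0; nums = [4,18,15,10,16,14,6,12,9,11,17]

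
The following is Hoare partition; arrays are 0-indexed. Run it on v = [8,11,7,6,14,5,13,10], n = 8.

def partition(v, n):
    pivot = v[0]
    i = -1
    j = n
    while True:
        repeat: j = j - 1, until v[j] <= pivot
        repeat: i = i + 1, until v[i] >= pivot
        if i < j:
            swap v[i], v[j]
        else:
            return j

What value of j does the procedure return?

pivot=8
j stops at 5 (5), i stops at 0 (8); swap ⇒ [5,11,7,6,14,8,13,10]
j stops at 3 (6), i stops at 1 (11); swap ⇒ [5,6,7,11,14,8,13,10]
j stops at 2, i stops at 3; i≥j ⇒ return 2. v=[5,6,7,11,14,8,13,10]

2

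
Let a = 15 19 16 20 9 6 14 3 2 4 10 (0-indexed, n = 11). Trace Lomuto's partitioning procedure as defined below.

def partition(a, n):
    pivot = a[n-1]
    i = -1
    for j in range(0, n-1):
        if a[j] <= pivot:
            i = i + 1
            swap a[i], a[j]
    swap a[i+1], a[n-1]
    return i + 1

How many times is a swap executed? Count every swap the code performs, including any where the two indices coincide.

pivot = a[10] = 10; i = -1
j=0: a[0]=15 > 10 → no swap
j=1: a[1]=19 > 10 → no swap
j=2: a[2]=16 > 10 → no swap
j=3: a[3]=20 > 10 → no swap
j=4: a[4]=9 ≤ 10 → i=0, swap a[0],a[4] → 9 19 16 20 15 6 14 3 2 4 10
j=5: a[5]=6 ≤ 10 → i=1, swap a[1],a[5] → 9 6 16 20 15 19 14 3 2 4 10
j=6: a[6]=14 > 10 → no swap
j=7: a[7]=3 ≤ 10 → i=2, swap a[2],a[7] → 9 6 3 20 15 19 14 16 2 4 10
j=8: a[8]=2 ≤ 10 → i=3, swap a[3],a[8] → 9 6 3 2 15 19 14 16 20 4 10
j=9: a[9]=4 ≤ 10 → i=4, swap a[4],a[9] → 9 6 3 2 4 19 14 16 20 15 10
final swap a[5],a[10] → 9 6 3 2 4 10 14 16 20 15 19; return 5

6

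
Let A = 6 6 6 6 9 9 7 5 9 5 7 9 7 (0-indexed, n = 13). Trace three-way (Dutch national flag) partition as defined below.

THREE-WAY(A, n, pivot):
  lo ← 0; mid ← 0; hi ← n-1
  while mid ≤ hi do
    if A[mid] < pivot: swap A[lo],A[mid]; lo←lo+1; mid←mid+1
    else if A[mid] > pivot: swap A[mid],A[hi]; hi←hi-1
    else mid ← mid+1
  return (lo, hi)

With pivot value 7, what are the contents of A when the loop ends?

6 6 6 6 5 5 7 7 7 9 9 9 9

pivot = 7; lo=0, mid=0, hi=12
A[mid]=6<7: swap A[0],A[0]; lo=1,mid=1 → 6 6 6 6 9 9 7 5 9 5 7 9 7
A[mid]=6<7: swap A[1],A[1]; lo=2,mid=2 → 6 6 6 6 9 9 7 5 9 5 7 9 7
A[mid]=6<7: swap A[2],A[2]; lo=3,mid=3 → 6 6 6 6 9 9 7 5 9 5 7 9 7
A[mid]=6<7: swap A[3],A[3]; lo=4,mid=4 → 6 6 6 6 9 9 7 5 9 5 7 9 7
A[mid]=9>7: swap A[4],A[12]; hi=11 → 6 6 6 6 7 9 7 5 9 5 7 9 9
A[mid]=7=7: mid=5
A[mid]=9>7: swap A[5],A[11]; hi=10 → 6 6 6 6 7 9 7 5 9 5 7 9 9
A[mid]=9>7: swap A[5],A[10]; hi=9 → 6 6 6 6 7 7 7 5 9 5 9 9 9
A[mid]=7=7: mid=6
A[mid]=7=7: mid=7
A[mid]=5<7: swap A[4],A[7]; lo=5,mid=8 → 6 6 6 6 5 7 7 7 9 5 9 9 9
A[mid]=9>7: swap A[8],A[9]; hi=8 → 6 6 6 6 5 7 7 7 5 9 9 9 9
A[mid]=5<7: swap A[5],A[8]; lo=6,mid=9 → 6 6 6 6 5 5 7 7 7 9 9 9 9
end: lo=6, hi=8; A = 6 6 6 6 5 5 7 7 7 9 9 9 9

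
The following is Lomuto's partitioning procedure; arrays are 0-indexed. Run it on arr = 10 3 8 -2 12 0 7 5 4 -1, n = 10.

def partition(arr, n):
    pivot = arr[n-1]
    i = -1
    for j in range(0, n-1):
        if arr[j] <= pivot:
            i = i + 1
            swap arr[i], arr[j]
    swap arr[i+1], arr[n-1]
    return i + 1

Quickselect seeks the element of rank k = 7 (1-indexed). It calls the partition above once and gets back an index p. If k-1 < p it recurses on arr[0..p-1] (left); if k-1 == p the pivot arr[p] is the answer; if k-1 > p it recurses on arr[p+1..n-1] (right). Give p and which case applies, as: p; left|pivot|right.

1; right

pivot = arr[9] = -1; i = -1
j=0: arr[0]=10 > -1 → no swap
j=1: arr[1]=3 > -1 → no swap
j=2: arr[2]=8 > -1 → no swap
j=3: arr[3]=-2 ≤ -1 → i=0, swap arr[0],arr[3] → -2 3 8 10 12 0 7 5 4 -1
j=4: arr[4]=12 > -1 → no swap
j=5: arr[5]=0 > -1 → no swap
j=6: arr[6]=7 > -1 → no swap
j=7: arr[7]=5 > -1 → no swap
j=8: arr[8]=4 > -1 → no swap
final swap arr[1],arr[9] → -2 -1 8 10 12 0 7 5 4 3; return 1
p = 1; k-1 = 6 > 1 ⇒ right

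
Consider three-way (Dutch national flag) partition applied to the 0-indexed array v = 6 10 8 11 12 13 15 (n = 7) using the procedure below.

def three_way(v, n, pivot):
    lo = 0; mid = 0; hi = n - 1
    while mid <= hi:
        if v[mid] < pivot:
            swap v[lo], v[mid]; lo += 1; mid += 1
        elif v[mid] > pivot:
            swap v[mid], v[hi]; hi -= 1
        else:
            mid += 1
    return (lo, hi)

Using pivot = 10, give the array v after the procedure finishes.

6 8 10 12 13 15 11

lo=0 mid=0 hi=6
6<10: swap(0,0), lo=1 mid=1 ⇒ 6 10 8 11 12 13 15
10=10: mid=2
8<10: swap(1,2), lo=2 mid=3 ⇒ 6 8 10 11 12 13 15
11>10: swap(3,6), hi=5 ⇒ 6 8 10 15 12 13 11
15>10: swap(3,5), hi=4 ⇒ 6 8 10 13 12 15 11
13>10: swap(3,4), hi=3 ⇒ 6 8 10 12 13 15 11
12>10: swap(3,3), hi=2 ⇒ 6 8 10 12 13 15 11
done. lo=2 hi=2; v=6 8 10 12 13 15 11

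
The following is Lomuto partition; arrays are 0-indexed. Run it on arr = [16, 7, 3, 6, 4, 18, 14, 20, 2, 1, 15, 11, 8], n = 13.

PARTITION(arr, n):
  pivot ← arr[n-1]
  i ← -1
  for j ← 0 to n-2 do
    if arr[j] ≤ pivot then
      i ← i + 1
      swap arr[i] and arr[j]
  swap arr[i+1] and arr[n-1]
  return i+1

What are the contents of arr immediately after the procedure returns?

[7, 3, 6, 4, 2, 1, 8, 20, 16, 18, 15, 11, 14]

pivot = arr[12] = 8; i = -1
j=0: arr[0]=16 > 8 → no swap
j=1: arr[1]=7 ≤ 8 → i=0, swap arr[0],arr[1] → [7, 16, 3, 6, 4, 18, 14, 20, 2, 1, 15, 11, 8]
j=2: arr[2]=3 ≤ 8 → i=1, swap arr[1],arr[2] → [7, 3, 16, 6, 4, 18, 14, 20, 2, 1, 15, 11, 8]
j=3: arr[3]=6 ≤ 8 → i=2, swap arr[2],arr[3] → [7, 3, 6, 16, 4, 18, 14, 20, 2, 1, 15, 11, 8]
j=4: arr[4]=4 ≤ 8 → i=3, swap arr[3],arr[4] → [7, 3, 6, 4, 16, 18, 14, 20, 2, 1, 15, 11, 8]
j=5: arr[5]=18 > 8 → no swap
j=6: arr[6]=14 > 8 → no swap
j=7: arr[7]=20 > 8 → no swap
j=8: arr[8]=2 ≤ 8 → i=4, swap arr[4],arr[8] → [7, 3, 6, 4, 2, 18, 14, 20, 16, 1, 15, 11, 8]
j=9: arr[9]=1 ≤ 8 → i=5, swap arr[5],arr[9] → [7, 3, 6, 4, 2, 1, 14, 20, 16, 18, 15, 11, 8]
j=10: arr[10]=15 > 8 → no swap
j=11: arr[11]=11 > 8 → no swap
final swap arr[6],arr[12] → [7, 3, 6, 4, 2, 1, 8, 20, 16, 18, 15, 11, 14]; return 6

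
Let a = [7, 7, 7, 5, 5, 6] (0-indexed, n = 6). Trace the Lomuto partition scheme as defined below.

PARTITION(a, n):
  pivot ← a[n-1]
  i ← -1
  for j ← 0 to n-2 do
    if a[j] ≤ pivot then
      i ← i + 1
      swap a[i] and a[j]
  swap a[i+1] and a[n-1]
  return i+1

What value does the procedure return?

2

pivot = a[5] = 6; i = -1
j=0: a[0]=7 > 6 → no swap
j=1: a[1]=7 > 6 → no swap
j=2: a[2]=7 > 6 → no swap
j=3: a[3]=5 ≤ 6 → i=0, swap a[0],a[3] → [5, 7, 7, 7, 5, 6]
j=4: a[4]=5 ≤ 6 → i=1, swap a[1],a[4] → [5, 5, 7, 7, 7, 6]
final swap a[2],a[5] → [5, 5, 6, 7, 7, 7]; return 2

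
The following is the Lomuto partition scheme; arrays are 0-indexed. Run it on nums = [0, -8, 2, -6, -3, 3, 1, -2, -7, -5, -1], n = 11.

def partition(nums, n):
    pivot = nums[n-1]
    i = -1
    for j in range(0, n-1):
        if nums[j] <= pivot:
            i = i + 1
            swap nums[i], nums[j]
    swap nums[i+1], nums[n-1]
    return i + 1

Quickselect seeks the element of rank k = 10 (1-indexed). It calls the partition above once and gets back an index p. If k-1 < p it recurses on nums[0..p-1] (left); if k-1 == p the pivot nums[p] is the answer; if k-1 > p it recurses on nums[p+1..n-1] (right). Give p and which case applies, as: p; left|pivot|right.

6; right

pivot = nums[10] = -1; i = -1
j=0: nums[0]=0 > -1 → no swap
j=1: nums[1]=-8 ≤ -1 → i=0, swap nums[0],nums[1] → [-8, 0, 2, -6, -3, 3, 1, -2, -7, -5, -1]
j=2: nums[2]=2 > -1 → no swap
j=3: nums[3]=-6 ≤ -1 → i=1, swap nums[1],nums[3] → [-8, -6, 2, 0, -3, 3, 1, -2, -7, -5, -1]
j=4: nums[4]=-3 ≤ -1 → i=2, swap nums[2],nums[4] → [-8, -6, -3, 0, 2, 3, 1, -2, -7, -5, -1]
j=5: nums[5]=3 > -1 → no swap
j=6: nums[6]=1 > -1 → no swap
j=7: nums[7]=-2 ≤ -1 → i=3, swap nums[3],nums[7] → [-8, -6, -3, -2, 2, 3, 1, 0, -7, -5, -1]
j=8: nums[8]=-7 ≤ -1 → i=4, swap nums[4],nums[8] → [-8, -6, -3, -2, -7, 3, 1, 0, 2, -5, -1]
j=9: nums[9]=-5 ≤ -1 → i=5, swap nums[5],nums[9] → [-8, -6, -3, -2, -7, -5, 1, 0, 2, 3, -1]
final swap nums[6],nums[10] → [-8, -6, -3, -2, -7, -5, -1, 0, 2, 3, 1]; return 6
p = 6; k-1 = 9 > 6 ⇒ right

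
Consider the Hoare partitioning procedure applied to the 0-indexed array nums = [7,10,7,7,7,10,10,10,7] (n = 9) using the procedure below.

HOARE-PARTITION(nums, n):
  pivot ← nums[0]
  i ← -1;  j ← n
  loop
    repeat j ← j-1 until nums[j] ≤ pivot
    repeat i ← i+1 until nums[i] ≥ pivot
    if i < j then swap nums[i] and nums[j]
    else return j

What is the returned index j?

pivot = nums[0] = 7; i = -1, j = 9
j→8 (nums[8]=7≤7), i→0 (nums[0]=7≥7); i<j, swap → [7,10,7,7,7,10,10,10,7]
j→4 (nums[4]=7≤7), i→1 (nums[1]=10≥7); i<j, swap → [7,7,7,7,10,10,10,10,7]
j→3 (nums[3]=7≤7), i→2 (nums[2]=7≥7); i<j, swap → [7,7,7,7,10,10,10,10,7]
j→2, i→3; i≥j, return j=2. nums = [7,7,7,7,10,10,10,10,7]

2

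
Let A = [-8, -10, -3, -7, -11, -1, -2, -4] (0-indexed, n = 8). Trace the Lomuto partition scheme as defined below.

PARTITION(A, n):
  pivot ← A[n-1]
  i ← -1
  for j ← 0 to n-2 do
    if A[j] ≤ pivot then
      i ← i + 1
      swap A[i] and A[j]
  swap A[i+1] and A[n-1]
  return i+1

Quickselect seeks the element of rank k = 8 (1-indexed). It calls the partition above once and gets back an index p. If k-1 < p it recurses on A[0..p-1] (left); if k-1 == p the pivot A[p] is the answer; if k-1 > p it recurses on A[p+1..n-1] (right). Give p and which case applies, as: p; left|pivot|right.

pivot = A[7] = -4; i = -1
j=0: A[0]=-8 ≤ -4 → i=0, swap A[0],A[0] (no change) → [-8, -10, -3, -7, -11, -1, -2, -4]
j=1: A[1]=-10 ≤ -4 → i=1, swap A[1],A[1] (no change) → [-8, -10, -3, -7, -11, -1, -2, -4]
j=2: A[2]=-3 > -4 → no swap
j=3: A[3]=-7 ≤ -4 → i=2, swap A[2],A[3] → [-8, -10, -7, -3, -11, -1, -2, -4]
j=4: A[4]=-11 ≤ -4 → i=3, swap A[3],A[4] → [-8, -10, -7, -11, -3, -1, -2, -4]
j=5: A[5]=-1 > -4 → no swap
j=6: A[6]=-2 > -4 → no swap
final swap A[4],A[7] → [-8, -10, -7, -11, -4, -1, -2, -3]; return 4
p = 4; k-1 = 7 > 4 ⇒ right

4; right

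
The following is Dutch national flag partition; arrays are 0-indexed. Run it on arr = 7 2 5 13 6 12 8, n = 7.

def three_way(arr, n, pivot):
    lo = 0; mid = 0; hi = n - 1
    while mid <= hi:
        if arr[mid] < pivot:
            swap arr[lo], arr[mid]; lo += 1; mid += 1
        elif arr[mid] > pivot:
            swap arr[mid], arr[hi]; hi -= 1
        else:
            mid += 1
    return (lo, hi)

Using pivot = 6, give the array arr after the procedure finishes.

2 5 6 13 12 8 7

pivot = 6; lo=0, mid=0, hi=6
arr[mid]=7>6: swap arr[0],arr[6]; hi=5 → 8 2 5 13 6 12 7
arr[mid]=8>6: swap arr[0],arr[5]; hi=4 → 12 2 5 13 6 8 7
arr[mid]=12>6: swap arr[0],arr[4]; hi=3 → 6 2 5 13 12 8 7
arr[mid]=6=6: mid=1
arr[mid]=2<6: swap arr[0],arr[1]; lo=1,mid=2 → 2 6 5 13 12 8 7
arr[mid]=5<6: swap arr[1],arr[2]; lo=2,mid=3 → 2 5 6 13 12 8 7
arr[mid]=13>6: swap arr[3],arr[3]; hi=2 → 2 5 6 13 12 8 7
end: lo=2, hi=2; arr = 2 5 6 13 12 8 7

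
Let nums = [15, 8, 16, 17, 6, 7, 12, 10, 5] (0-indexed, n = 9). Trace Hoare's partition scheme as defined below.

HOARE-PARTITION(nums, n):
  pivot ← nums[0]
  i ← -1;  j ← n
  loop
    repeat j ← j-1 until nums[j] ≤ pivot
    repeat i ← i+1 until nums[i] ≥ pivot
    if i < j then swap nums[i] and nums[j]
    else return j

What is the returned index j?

pivot=15
j stops at 8 (5), i stops at 0 (15); swap ⇒ [5, 8, 16, 17, 6, 7, 12, 10, 15]
j stops at 7 (10), i stops at 2 (16); swap ⇒ [5, 8, 10, 17, 6, 7, 12, 16, 15]
j stops at 6 (12), i stops at 3 (17); swap ⇒ [5, 8, 10, 12, 6, 7, 17, 16, 15]
j stops at 5, i stops at 6; i≥j ⇒ return 5. nums=[5, 8, 10, 12, 6, 7, 17, 16, 15]

5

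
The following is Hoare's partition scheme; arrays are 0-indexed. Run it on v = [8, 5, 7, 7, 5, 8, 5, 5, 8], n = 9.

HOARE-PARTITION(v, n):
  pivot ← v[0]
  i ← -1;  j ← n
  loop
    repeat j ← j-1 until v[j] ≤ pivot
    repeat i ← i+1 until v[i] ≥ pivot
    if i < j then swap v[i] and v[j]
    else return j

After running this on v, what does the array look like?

[8, 5, 7, 7, 5, 5, 5, 8, 8]

pivot=8
j stops at 8 (8), i stops at 0 (8); swap ⇒ [8, 5, 7, 7, 5, 8, 5, 5, 8]
j stops at 7 (5), i stops at 5 (8); swap ⇒ [8, 5, 7, 7, 5, 5, 5, 8, 8]
j stops at 6, i stops at 7; i≥j ⇒ return 6. v=[8, 5, 7, 7, 5, 5, 5, 8, 8]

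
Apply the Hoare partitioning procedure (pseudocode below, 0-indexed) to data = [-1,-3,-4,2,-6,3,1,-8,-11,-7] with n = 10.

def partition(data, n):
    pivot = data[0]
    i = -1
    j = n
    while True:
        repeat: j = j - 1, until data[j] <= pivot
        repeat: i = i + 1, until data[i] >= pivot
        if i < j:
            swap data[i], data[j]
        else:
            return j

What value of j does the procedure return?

5

pivot = data[0] = -1; i = -1, j = 10
j→9 (data[9]=-7≤-1), i→0 (data[0]=-1≥-1); i<j, swap → [-7,-3,-4,2,-6,3,1,-8,-11,-1]
j→8 (data[8]=-11≤-1), i→3 (data[3]=2≥-1); i<j, swap → [-7,-3,-4,-11,-6,3,1,-8,2,-1]
j→7 (data[7]=-8≤-1), i→5 (data[5]=3≥-1); i<j, swap → [-7,-3,-4,-11,-6,-8,1,3,2,-1]
j→5, i→6; i≥j, return j=5. data = [-7,-3,-4,-11,-6,-8,1,3,2,-1]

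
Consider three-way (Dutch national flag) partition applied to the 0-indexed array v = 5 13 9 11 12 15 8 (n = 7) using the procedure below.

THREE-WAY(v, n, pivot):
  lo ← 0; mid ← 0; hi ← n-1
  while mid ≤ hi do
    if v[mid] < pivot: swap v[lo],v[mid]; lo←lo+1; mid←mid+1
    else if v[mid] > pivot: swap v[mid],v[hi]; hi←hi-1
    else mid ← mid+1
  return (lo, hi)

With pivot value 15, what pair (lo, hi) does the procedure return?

pivot = 15; lo=0, mid=0, hi=6
v[mid]=5<15: swap v[0],v[0]; lo=1,mid=1 → 5 13 9 11 12 15 8
v[mid]=13<15: swap v[1],v[1]; lo=2,mid=2 → 5 13 9 11 12 15 8
v[mid]=9<15: swap v[2],v[2]; lo=3,mid=3 → 5 13 9 11 12 15 8
v[mid]=11<15: swap v[3],v[3]; lo=4,mid=4 → 5 13 9 11 12 15 8
v[mid]=12<15: swap v[4],v[4]; lo=5,mid=5 → 5 13 9 11 12 15 8
v[mid]=15=15: mid=6
v[mid]=8<15: swap v[5],v[6]; lo=6,mid=7 → 5 13 9 11 12 8 15
end: lo=6, hi=6; v = 5 13 9 11 12 8 15

(6, 6)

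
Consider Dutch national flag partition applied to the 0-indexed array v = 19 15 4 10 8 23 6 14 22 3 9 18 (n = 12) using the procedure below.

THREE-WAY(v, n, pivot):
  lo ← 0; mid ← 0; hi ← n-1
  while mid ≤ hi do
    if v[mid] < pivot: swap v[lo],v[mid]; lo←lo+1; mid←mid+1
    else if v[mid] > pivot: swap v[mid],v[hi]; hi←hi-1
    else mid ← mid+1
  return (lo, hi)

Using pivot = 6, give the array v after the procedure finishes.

lo=0 mid=0 hi=11
19>6: swap(0,11), hi=10 ⇒ 18 15 4 10 8 23 6 14 22 3 9 19
18>6: swap(0,10), hi=9 ⇒ 9 15 4 10 8 23 6 14 22 3 18 19
9>6: swap(0,9), hi=8 ⇒ 3 15 4 10 8 23 6 14 22 9 18 19
3<6: swap(0,0), lo=1 mid=1 ⇒ 3 15 4 10 8 23 6 14 22 9 18 19
15>6: swap(1,8), hi=7 ⇒ 3 22 4 10 8 23 6 14 15 9 18 19
22>6: swap(1,7), hi=6 ⇒ 3 14 4 10 8 23 6 22 15 9 18 19
14>6: swap(1,6), hi=5 ⇒ 3 6 4 10 8 23 14 22 15 9 18 19
6=6: mid=2
4<6: swap(1,2), lo=2 mid=3 ⇒ 3 4 6 10 8 23 14 22 15 9 18 19
10>6: swap(3,5), hi=4 ⇒ 3 4 6 23 8 10 14 22 15 9 18 19
23>6: swap(3,4), hi=3 ⇒ 3 4 6 8 23 10 14 22 15 9 18 19
8>6: swap(3,3), hi=2 ⇒ 3 4 6 8 23 10 14 22 15 9 18 19
done. lo=2 hi=2; v=3 4 6 8 23 10 14 22 15 9 18 19

3 4 6 8 23 10 14 22 15 9 18 19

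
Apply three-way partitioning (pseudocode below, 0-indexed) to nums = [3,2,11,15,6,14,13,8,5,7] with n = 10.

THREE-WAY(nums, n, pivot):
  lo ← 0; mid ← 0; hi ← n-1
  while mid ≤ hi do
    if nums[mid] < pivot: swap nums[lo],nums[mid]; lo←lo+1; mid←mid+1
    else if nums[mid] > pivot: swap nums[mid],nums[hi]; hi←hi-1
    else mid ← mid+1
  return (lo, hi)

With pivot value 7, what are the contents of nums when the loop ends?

[3,2,5,6,7,13,8,14,15,11]

pivot = 7; lo=0, mid=0, hi=9
nums[mid]=3<7: swap nums[0],nums[0]; lo=1,mid=1 → [3,2,11,15,6,14,13,8,5,7]
nums[mid]=2<7: swap nums[1],nums[1]; lo=2,mid=2 → [3,2,11,15,6,14,13,8,5,7]
nums[mid]=11>7: swap nums[2],nums[9]; hi=8 → [3,2,7,15,6,14,13,8,5,11]
nums[mid]=7=7: mid=3
nums[mid]=15>7: swap nums[3],nums[8]; hi=7 → [3,2,7,5,6,14,13,8,15,11]
nums[mid]=5<7: swap nums[2],nums[3]; lo=3,mid=4 → [3,2,5,7,6,14,13,8,15,11]
nums[mid]=6<7: swap nums[3],nums[4]; lo=4,mid=5 → [3,2,5,6,7,14,13,8,15,11]
nums[mid]=14>7: swap nums[5],nums[7]; hi=6 → [3,2,5,6,7,8,13,14,15,11]
nums[mid]=8>7: swap nums[5],nums[6]; hi=5 → [3,2,5,6,7,13,8,14,15,11]
nums[mid]=13>7: swap nums[5],nums[5]; hi=4 → [3,2,5,6,7,13,8,14,15,11]
end: lo=4, hi=4; nums = [3,2,5,6,7,13,8,14,15,11]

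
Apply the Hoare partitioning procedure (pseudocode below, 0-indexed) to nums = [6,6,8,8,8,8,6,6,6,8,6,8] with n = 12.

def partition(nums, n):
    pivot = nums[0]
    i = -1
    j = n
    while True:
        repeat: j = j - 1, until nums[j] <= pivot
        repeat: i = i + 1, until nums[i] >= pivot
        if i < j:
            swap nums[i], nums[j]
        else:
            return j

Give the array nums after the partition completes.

[6,6,6,6,8,8,8,8,6,8,6,8]

pivot = nums[0] = 6; i = -1, j = 12
j→10 (nums[10]=6≤6), i→0 (nums[0]=6≥6); i<j, swap → [6,6,8,8,8,8,6,6,6,8,6,8]
j→8 (nums[8]=6≤6), i→1 (nums[1]=6≥6); i<j, swap → [6,6,8,8,8,8,6,6,6,8,6,8]
j→7 (nums[7]=6≤6), i→2 (nums[2]=8≥6); i<j, swap → [6,6,6,8,8,8,6,8,6,8,6,8]
j→6 (nums[6]=6≤6), i→3 (nums[3]=8≥6); i<j, swap → [6,6,6,6,8,8,8,8,6,8,6,8]
j→3, i→4; i≥j, return j=3. nums = [6,6,6,6,8,8,8,8,6,8,6,8]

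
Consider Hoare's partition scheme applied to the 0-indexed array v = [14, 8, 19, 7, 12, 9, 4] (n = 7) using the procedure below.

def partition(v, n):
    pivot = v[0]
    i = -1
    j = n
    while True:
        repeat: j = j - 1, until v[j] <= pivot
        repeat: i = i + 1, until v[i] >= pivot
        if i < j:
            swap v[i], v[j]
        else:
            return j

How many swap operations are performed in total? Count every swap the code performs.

2

pivot = v[0] = 14; i = -1, j = 7
j→6 (v[6]=4≤14), i→0 (v[0]=14≥14); i<j, swap → [4, 8, 19, 7, 12, 9, 14]
j→5 (v[5]=9≤14), i→2 (v[2]=19≥14); i<j, swap → [4, 8, 9, 7, 12, 19, 14]
j→4, i→5; i≥j, return j=4. v = [4, 8, 9, 7, 12, 19, 14]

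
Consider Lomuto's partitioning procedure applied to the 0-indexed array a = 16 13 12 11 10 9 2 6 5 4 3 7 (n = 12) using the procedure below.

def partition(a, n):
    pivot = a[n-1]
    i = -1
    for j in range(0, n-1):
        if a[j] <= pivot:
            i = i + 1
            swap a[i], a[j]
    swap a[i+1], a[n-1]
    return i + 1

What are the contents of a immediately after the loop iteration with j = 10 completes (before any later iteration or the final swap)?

2 6 5 4 3 9 16 13 12 11 10 7

pivot = a[11] = 7; i = -1
j=0: a[0]=16 > 7 → no swap
j=1: a[1]=13 > 7 → no swap
j=2: a[2]=12 > 7 → no swap
j=3: a[3]=11 > 7 → no swap
j=4: a[4]=10 > 7 → no swap
j=5: a[5]=9 > 7 → no swap
j=6: a[6]=2 ≤ 7 → i=0, swap a[0],a[6] → 2 13 12 11 10 9 16 6 5 4 3 7
j=7: a[7]=6 ≤ 7 → i=1, swap a[1],a[7] → 2 6 12 11 10 9 16 13 5 4 3 7
j=8: a[8]=5 ≤ 7 → i=2, swap a[2],a[8] → 2 6 5 11 10 9 16 13 12 4 3 7
j=9: a[9]=4 ≤ 7 → i=3, swap a[3],a[9] → 2 6 5 4 10 9 16 13 12 11 3 7
j=10: a[10]=3 ≤ 7 → i=4, swap a[4],a[10] → 2 6 5 4 3 9 16 13 12 11 10 7
(after j=10) a = 2 6 5 4 3 9 16 13 12 11 10 7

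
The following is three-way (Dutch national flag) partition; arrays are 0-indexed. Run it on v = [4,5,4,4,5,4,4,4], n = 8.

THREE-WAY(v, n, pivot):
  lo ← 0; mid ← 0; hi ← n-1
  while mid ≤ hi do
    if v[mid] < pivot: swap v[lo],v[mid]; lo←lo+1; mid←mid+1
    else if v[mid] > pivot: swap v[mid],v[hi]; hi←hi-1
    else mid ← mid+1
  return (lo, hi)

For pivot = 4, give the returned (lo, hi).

lo=0 mid=0 hi=7
4=4: mid=1
5>4: swap(1,7), hi=6 ⇒ [4,4,4,4,5,4,4,5]
4=4: mid=2
4=4: mid=3
4=4: mid=4
5>4: swap(4,6), hi=5 ⇒ [4,4,4,4,4,4,5,5]
4=4: mid=5
4=4: mid=6
done. lo=0 hi=5; v=[4,4,4,4,4,4,5,5]

(0, 5)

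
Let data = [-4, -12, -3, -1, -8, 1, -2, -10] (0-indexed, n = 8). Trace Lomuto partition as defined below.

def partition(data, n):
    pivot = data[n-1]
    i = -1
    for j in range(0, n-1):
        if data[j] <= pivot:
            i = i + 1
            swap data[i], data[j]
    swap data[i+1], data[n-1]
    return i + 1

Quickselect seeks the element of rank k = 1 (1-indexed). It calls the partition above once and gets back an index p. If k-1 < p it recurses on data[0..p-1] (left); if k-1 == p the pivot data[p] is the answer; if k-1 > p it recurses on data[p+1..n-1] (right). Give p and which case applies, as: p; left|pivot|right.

1; left

pivot = data[7] = -10; i = -1
j=0: data[0]=-4 > -10 → no swap
j=1: data[1]=-12 ≤ -10 → i=0, swap data[0],data[1] → [-12, -4, -3, -1, -8, 1, -2, -10]
j=2: data[2]=-3 > -10 → no swap
j=3: data[3]=-1 > -10 → no swap
j=4: data[4]=-8 > -10 → no swap
j=5: data[5]=1 > -10 → no swap
j=6: data[6]=-2 > -10 → no swap
final swap data[1],data[7] → [-12, -10, -3, -1, -8, 1, -2, -4]; return 1
p = 1; k-1 = 0 < 1 ⇒ left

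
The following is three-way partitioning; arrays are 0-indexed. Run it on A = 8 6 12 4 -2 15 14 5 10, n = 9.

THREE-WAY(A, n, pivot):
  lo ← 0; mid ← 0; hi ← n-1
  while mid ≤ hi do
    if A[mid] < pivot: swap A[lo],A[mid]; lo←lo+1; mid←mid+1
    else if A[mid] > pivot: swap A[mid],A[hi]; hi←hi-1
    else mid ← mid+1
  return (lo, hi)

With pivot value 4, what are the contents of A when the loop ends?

lo=0 mid=0 hi=8
8>4: swap(0,8), hi=7 ⇒ 10 6 12 4 -2 15 14 5 8
10>4: swap(0,7), hi=6 ⇒ 5 6 12 4 -2 15 14 10 8
5>4: swap(0,6), hi=5 ⇒ 14 6 12 4 -2 15 5 10 8
14>4: swap(0,5), hi=4 ⇒ 15 6 12 4 -2 14 5 10 8
15>4: swap(0,4), hi=3 ⇒ -2 6 12 4 15 14 5 10 8
-2<4: swap(0,0), lo=1 mid=1 ⇒ -2 6 12 4 15 14 5 10 8
6>4: swap(1,3), hi=2 ⇒ -2 4 12 6 15 14 5 10 8
4=4: mid=2
12>4: swap(2,2), hi=1 ⇒ -2 4 12 6 15 14 5 10 8
done. lo=1 hi=1; A=-2 4 12 6 15 14 5 10 8

-2 4 12 6 15 14 5 10 8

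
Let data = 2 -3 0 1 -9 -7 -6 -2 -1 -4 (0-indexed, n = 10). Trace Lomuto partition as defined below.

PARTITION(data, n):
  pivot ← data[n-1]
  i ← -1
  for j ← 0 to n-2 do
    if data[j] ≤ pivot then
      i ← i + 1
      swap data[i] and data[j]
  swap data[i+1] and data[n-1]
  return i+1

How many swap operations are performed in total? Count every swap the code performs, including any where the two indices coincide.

pivot = data[9] = -4; i = -1
j=0: data[0]=2 > -4 → no swap
j=1: data[1]=-3 > -4 → no swap
j=2: data[2]=0 > -4 → no swap
j=3: data[3]=1 > -4 → no swap
j=4: data[4]=-9 ≤ -4 → i=0, swap data[0],data[4] → -9 -3 0 1 2 -7 -6 -2 -1 -4
j=5: data[5]=-7 ≤ -4 → i=1, swap data[1],data[5] → -9 -7 0 1 2 -3 -6 -2 -1 -4
j=6: data[6]=-6 ≤ -4 → i=2, swap data[2],data[6] → -9 -7 -6 1 2 -3 0 -2 -1 -4
j=7: data[7]=-2 > -4 → no swap
j=8: data[8]=-1 > -4 → no swap
final swap data[3],data[9] → -9 -7 -6 -4 2 -3 0 -2 -1 1; return 3

4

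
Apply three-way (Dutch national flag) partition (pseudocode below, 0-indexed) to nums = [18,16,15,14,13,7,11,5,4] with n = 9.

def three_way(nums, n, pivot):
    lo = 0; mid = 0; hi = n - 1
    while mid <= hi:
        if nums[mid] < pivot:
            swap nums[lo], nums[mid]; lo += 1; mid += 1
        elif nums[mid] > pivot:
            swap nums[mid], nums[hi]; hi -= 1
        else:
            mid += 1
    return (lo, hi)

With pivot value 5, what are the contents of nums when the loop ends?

[4,5,14,13,7,11,15,16,18]

lo=0 mid=0 hi=8
18>5: swap(0,8), hi=7 ⇒ [4,16,15,14,13,7,11,5,18]
4<5: swap(0,0), lo=1 mid=1 ⇒ [4,16,15,14,13,7,11,5,18]
16>5: swap(1,7), hi=6 ⇒ [4,5,15,14,13,7,11,16,18]
5=5: mid=2
15>5: swap(2,6), hi=5 ⇒ [4,5,11,14,13,7,15,16,18]
11>5: swap(2,5), hi=4 ⇒ [4,5,7,14,13,11,15,16,18]
7>5: swap(2,4), hi=3 ⇒ [4,5,13,14,7,11,15,16,18]
13>5: swap(2,3), hi=2 ⇒ [4,5,14,13,7,11,15,16,18]
14>5: swap(2,2), hi=1 ⇒ [4,5,14,13,7,11,15,16,18]
done. lo=1 hi=1; nums=[4,5,14,13,7,11,15,16,18]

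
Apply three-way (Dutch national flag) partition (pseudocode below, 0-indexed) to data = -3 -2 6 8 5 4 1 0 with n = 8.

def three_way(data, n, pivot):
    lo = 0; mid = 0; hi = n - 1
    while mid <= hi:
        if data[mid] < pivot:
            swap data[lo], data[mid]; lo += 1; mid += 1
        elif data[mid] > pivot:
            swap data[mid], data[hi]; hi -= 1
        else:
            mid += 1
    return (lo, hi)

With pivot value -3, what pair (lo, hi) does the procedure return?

(0, 0)

lo=0 mid=0 hi=7
-3=-3: mid=1
-2>-3: swap(1,7), hi=6 ⇒ -3 0 6 8 5 4 1 -2
0>-3: swap(1,6), hi=5 ⇒ -3 1 6 8 5 4 0 -2
1>-3: swap(1,5), hi=4 ⇒ -3 4 6 8 5 1 0 -2
4>-3: swap(1,4), hi=3 ⇒ -3 5 6 8 4 1 0 -2
5>-3: swap(1,3), hi=2 ⇒ -3 8 6 5 4 1 0 -2
8>-3: swap(1,2), hi=1 ⇒ -3 6 8 5 4 1 0 -2
6>-3: swap(1,1), hi=0 ⇒ -3 6 8 5 4 1 0 -2
done. lo=0 hi=0; data=-3 6 8 5 4 1 0 -2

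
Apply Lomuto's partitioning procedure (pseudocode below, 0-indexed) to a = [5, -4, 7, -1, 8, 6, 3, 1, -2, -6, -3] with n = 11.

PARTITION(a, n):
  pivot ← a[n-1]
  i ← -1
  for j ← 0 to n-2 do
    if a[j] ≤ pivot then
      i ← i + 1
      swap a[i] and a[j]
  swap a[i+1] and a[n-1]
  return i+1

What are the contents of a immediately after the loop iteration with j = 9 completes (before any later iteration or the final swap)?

pivot=-3, i=-1
j=0: 5>-3, skip
j=1: -4≤-3, i=0, swap(0,1) ⇒ [-4, 5, 7, -1, 8, 6, 3, 1, -2, -6, -3]
j=2: 7>-3, skip
j=3: -1>-3, skip
j=4: 8>-3, skip
j=5: 6>-3, skip
j=6: 3>-3, skip
j=7: 1>-3, skip
j=8: -2>-3, skip
j=9: -6≤-3, i=1, swap(1,9) ⇒ [-4, -6, 7, -1, 8, 6, 3, 1, -2, 5, -3]
(after j=9) a = [-4, -6, 7, -1, 8, 6, 3, 1, -2, 5, -3]

[-4, -6, 7, -1, 8, 6, 3, 1, -2, 5, -3]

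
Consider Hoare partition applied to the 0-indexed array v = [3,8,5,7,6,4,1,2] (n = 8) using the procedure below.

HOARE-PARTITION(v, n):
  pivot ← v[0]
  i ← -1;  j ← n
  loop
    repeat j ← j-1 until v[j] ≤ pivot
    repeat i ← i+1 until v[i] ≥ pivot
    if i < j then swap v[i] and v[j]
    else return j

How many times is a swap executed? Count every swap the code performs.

pivot=3
j stops at 7 (2), i stops at 0 (3); swap ⇒ [2,8,5,7,6,4,1,3]
j stops at 6 (1), i stops at 1 (8); swap ⇒ [2,1,5,7,6,4,8,3]
j stops at 1, i stops at 2; i≥j ⇒ return 1. v=[2,1,5,7,6,4,8,3]

2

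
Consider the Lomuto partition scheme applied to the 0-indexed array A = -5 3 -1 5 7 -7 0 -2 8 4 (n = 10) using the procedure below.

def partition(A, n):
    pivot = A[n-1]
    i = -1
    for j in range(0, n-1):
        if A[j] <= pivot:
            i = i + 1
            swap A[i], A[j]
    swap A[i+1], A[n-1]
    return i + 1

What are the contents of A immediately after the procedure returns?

pivot=4, i=-1
j=0: -5≤4, i=0, swap(0,0) ⇒ -5 3 -1 5 7 -7 0 -2 8 4
j=1: 3≤4, i=1, swap(1,1) ⇒ -5 3 -1 5 7 -7 0 -2 8 4
j=2: -1≤4, i=2, swap(2,2) ⇒ -5 3 -1 5 7 -7 0 -2 8 4
j=3: 5>4, skip
j=4: 7>4, skip
j=5: -7≤4, i=3, swap(3,5) ⇒ -5 3 -1 -7 7 5 0 -2 8 4
j=6: 0≤4, i=4, swap(4,6) ⇒ -5 3 -1 -7 0 5 7 -2 8 4
j=7: -2≤4, i=5, swap(5,7) ⇒ -5 3 -1 -7 0 -2 7 5 8 4
j=8: 8>4, skip
swap(6,9) ⇒ -5 3 -1 -7 0 -2 4 5 8 7; return 6

-5 3 -1 -7 0 -2 4 5 8 7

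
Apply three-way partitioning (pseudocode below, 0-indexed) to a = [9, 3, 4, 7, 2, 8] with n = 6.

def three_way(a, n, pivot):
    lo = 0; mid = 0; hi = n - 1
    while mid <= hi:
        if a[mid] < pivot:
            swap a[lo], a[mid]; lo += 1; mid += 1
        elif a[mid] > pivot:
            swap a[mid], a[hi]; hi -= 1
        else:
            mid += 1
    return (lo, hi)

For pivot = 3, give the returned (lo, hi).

pivot = 3; lo=0, mid=0, hi=5
a[mid]=9>3: swap a[0],a[5]; hi=4 → [8, 3, 4, 7, 2, 9]
a[mid]=8>3: swap a[0],a[4]; hi=3 → [2, 3, 4, 7, 8, 9]
a[mid]=2<3: swap a[0],a[0]; lo=1,mid=1 → [2, 3, 4, 7, 8, 9]
a[mid]=3=3: mid=2
a[mid]=4>3: swap a[2],a[3]; hi=2 → [2, 3, 7, 4, 8, 9]
a[mid]=7>3: swap a[2],a[2]; hi=1 → [2, 3, 7, 4, 8, 9]
end: lo=1, hi=1; a = [2, 3, 7, 4, 8, 9]

(1, 1)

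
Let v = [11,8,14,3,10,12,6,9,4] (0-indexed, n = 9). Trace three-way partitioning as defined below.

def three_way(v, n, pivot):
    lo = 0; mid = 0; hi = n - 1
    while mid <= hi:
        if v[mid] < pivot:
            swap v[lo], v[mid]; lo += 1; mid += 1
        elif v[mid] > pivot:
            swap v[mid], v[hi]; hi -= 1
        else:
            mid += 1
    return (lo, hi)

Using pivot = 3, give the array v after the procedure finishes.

pivot = 3; lo=0, mid=0, hi=8
v[mid]=11>3: swap v[0],v[8]; hi=7 → [4,8,14,3,10,12,6,9,11]
v[mid]=4>3: swap v[0],v[7]; hi=6 → [9,8,14,3,10,12,6,4,11]
v[mid]=9>3: swap v[0],v[6]; hi=5 → [6,8,14,3,10,12,9,4,11]
v[mid]=6>3: swap v[0],v[5]; hi=4 → [12,8,14,3,10,6,9,4,11]
v[mid]=12>3: swap v[0],v[4]; hi=3 → [10,8,14,3,12,6,9,4,11]
v[mid]=10>3: swap v[0],v[3]; hi=2 → [3,8,14,10,12,6,9,4,11]
v[mid]=3=3: mid=1
v[mid]=8>3: swap v[1],v[2]; hi=1 → [3,14,8,10,12,6,9,4,11]
v[mid]=14>3: swap v[1],v[1]; hi=0 → [3,14,8,10,12,6,9,4,11]
end: lo=0, hi=0; v = [3,14,8,10,12,6,9,4,11]

[3,14,8,10,12,6,9,4,11]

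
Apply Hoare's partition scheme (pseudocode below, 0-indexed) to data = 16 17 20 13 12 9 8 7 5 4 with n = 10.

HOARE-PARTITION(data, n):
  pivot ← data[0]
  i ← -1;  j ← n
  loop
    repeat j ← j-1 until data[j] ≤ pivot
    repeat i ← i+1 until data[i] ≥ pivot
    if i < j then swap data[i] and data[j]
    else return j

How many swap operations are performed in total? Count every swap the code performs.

pivot=16
j stops at 9 (4), i stops at 0 (16); swap ⇒ 4 17 20 13 12 9 8 7 5 16
j stops at 8 (5), i stops at 1 (17); swap ⇒ 4 5 20 13 12 9 8 7 17 16
j stops at 7 (7), i stops at 2 (20); swap ⇒ 4 5 7 13 12 9 8 20 17 16
j stops at 6, i stops at 7; i≥j ⇒ return 6. data=4 5 7 13 12 9 8 20 17 16

3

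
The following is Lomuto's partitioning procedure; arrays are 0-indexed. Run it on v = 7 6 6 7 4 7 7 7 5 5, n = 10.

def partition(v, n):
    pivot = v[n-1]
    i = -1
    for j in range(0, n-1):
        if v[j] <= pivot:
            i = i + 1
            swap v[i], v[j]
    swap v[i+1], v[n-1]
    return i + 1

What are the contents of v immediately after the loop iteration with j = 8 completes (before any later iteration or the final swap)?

4 5 6 7 7 7 7 7 6 5

pivot = v[9] = 5; i = -1
j=0: v[0]=7 > 5 → no swap
j=1: v[1]=6 > 5 → no swap
j=2: v[2]=6 > 5 → no swap
j=3: v[3]=7 > 5 → no swap
j=4: v[4]=4 ≤ 5 → i=0, swap v[0],v[4] → 4 6 6 7 7 7 7 7 5 5
j=5: v[5]=7 > 5 → no swap
j=6: v[6]=7 > 5 → no swap
j=7: v[7]=7 > 5 → no swap
j=8: v[8]=5 ≤ 5 → i=1, swap v[1],v[8] → 4 5 6 7 7 7 7 7 6 5
(after j=8) v = 4 5 6 7 7 7 7 7 6 5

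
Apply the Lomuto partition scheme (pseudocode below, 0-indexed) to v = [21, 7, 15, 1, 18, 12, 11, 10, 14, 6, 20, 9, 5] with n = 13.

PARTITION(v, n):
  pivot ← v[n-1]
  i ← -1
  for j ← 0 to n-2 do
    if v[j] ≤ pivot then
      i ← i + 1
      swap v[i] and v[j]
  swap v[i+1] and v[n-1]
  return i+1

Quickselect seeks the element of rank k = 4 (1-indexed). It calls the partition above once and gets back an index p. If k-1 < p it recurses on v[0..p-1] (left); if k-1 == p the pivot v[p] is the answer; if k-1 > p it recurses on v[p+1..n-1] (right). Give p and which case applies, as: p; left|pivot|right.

pivot = v[12] = 5; i = -1
j=0: v[0]=21 > 5 → no swap
j=1: v[1]=7 > 5 → no swap
j=2: v[2]=15 > 5 → no swap
j=3: v[3]=1 ≤ 5 → i=0, swap v[0],v[3] → [1, 7, 15, 21, 18, 12, 11, 10, 14, 6, 20, 9, 5]
j=4: v[4]=18 > 5 → no swap
j=5: v[5]=12 > 5 → no swap
j=6: v[6]=11 > 5 → no swap
j=7: v[7]=10 > 5 → no swap
j=8: v[8]=14 > 5 → no swap
j=9: v[9]=6 > 5 → no swap
j=10: v[10]=20 > 5 → no swap
j=11: v[11]=9 > 5 → no swap
final swap v[1],v[12] → [1, 5, 15, 21, 18, 12, 11, 10, 14, 6, 20, 9, 7]; return 1
p = 1; k-1 = 3 > 1 ⇒ right

1; right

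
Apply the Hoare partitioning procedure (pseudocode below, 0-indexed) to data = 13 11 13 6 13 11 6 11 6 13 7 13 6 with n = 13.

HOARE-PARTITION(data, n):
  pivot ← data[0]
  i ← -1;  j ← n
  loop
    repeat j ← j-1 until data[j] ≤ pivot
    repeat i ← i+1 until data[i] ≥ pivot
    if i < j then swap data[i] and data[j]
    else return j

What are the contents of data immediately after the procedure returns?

pivot = data[0] = 13; i = -1, j = 13
j→12 (data[12]=6≤13), i→0 (data[0]=13≥13); i<j, swap → 6 11 13 6 13 11 6 11 6 13 7 13 13
j→11 (data[11]=13≤13), i→2 (data[2]=13≥13); i<j, swap → 6 11 13 6 13 11 6 11 6 13 7 13 13
j→10 (data[10]=7≤13), i→4 (data[4]=13≥13); i<j, swap → 6 11 13 6 7 11 6 11 6 13 13 13 13
j→9, i→9; i≥j, return j=9. data = 6 11 13 6 7 11 6 11 6 13 13 13 13

6 11 13 6 7 11 6 11 6 13 13 13 13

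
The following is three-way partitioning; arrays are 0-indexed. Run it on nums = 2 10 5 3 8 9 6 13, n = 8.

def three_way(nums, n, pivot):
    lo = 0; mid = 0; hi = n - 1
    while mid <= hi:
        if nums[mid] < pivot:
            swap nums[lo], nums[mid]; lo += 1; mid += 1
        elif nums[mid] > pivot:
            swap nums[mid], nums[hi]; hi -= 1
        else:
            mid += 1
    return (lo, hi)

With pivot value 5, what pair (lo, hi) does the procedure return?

lo=0 mid=0 hi=7
2<5: swap(0,0), lo=1 mid=1 ⇒ 2 10 5 3 8 9 6 13
10>5: swap(1,7), hi=6 ⇒ 2 13 5 3 8 9 6 10
13>5: swap(1,6), hi=5 ⇒ 2 6 5 3 8 9 13 10
6>5: swap(1,5), hi=4 ⇒ 2 9 5 3 8 6 13 10
9>5: swap(1,4), hi=3 ⇒ 2 8 5 3 9 6 13 10
8>5: swap(1,3), hi=2 ⇒ 2 3 5 8 9 6 13 10
3<5: swap(1,1), lo=2 mid=2 ⇒ 2 3 5 8 9 6 13 10
5=5: mid=3
done. lo=2 hi=2; nums=2 3 5 8 9 6 13 10

(2, 2)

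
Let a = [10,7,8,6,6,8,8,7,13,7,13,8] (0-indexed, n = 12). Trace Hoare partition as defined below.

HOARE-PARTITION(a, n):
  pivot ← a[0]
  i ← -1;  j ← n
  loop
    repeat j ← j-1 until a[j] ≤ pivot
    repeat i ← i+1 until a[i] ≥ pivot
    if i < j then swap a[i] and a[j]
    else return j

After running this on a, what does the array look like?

pivot = a[0] = 10; i = -1, j = 12
j→11 (a[11]=8≤10), i→0 (a[0]=10≥10); i<j, swap → [8,7,8,6,6,8,8,7,13,7,13,10]
j→9 (a[9]=7≤10), i→8 (a[8]=13≥10); i<j, swap → [8,7,8,6,6,8,8,7,7,13,13,10]
j→8, i→9; i≥j, return j=8. a = [8,7,8,6,6,8,8,7,7,13,13,10]

[8,7,8,6,6,8,8,7,7,13,13,10]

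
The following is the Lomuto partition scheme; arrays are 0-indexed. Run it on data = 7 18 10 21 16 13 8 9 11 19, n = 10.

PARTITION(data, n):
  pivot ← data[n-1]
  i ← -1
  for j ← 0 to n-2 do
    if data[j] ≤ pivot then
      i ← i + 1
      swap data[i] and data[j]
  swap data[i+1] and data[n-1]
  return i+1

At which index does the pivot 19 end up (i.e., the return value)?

8

pivot = data[9] = 19; i = -1
j=0: data[0]=7 ≤ 19 → i=0, swap data[0],data[0] (no change) → 7 18 10 21 16 13 8 9 11 19
j=1: data[1]=18 ≤ 19 → i=1, swap data[1],data[1] (no change) → 7 18 10 21 16 13 8 9 11 19
j=2: data[2]=10 ≤ 19 → i=2, swap data[2],data[2] (no change) → 7 18 10 21 16 13 8 9 11 19
j=3: data[3]=21 > 19 → no swap
j=4: data[4]=16 ≤ 19 → i=3, swap data[3],data[4] → 7 18 10 16 21 13 8 9 11 19
j=5: data[5]=13 ≤ 19 → i=4, swap data[4],data[5] → 7 18 10 16 13 21 8 9 11 19
j=6: data[6]=8 ≤ 19 → i=5, swap data[5],data[6] → 7 18 10 16 13 8 21 9 11 19
j=7: data[7]=9 ≤ 19 → i=6, swap data[6],data[7] → 7 18 10 16 13 8 9 21 11 19
j=8: data[8]=11 ≤ 19 → i=7, swap data[7],data[8] → 7 18 10 16 13 8 9 11 21 19
final swap data[8],data[9] → 7 18 10 16 13 8 9 11 19 21; return 8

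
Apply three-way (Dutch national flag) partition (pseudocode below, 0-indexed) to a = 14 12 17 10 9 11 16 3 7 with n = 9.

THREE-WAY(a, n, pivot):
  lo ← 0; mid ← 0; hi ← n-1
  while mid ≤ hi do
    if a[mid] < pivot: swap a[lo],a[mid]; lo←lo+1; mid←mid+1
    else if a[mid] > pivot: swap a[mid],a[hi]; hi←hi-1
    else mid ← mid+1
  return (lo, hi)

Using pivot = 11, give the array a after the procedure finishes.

lo=0 mid=0 hi=8
14>11: swap(0,8), hi=7 ⇒ 7 12 17 10 9 11 16 3 14
7<11: swap(0,0), lo=1 mid=1 ⇒ 7 12 17 10 9 11 16 3 14
12>11: swap(1,7), hi=6 ⇒ 7 3 17 10 9 11 16 12 14
3<11: swap(1,1), lo=2 mid=2 ⇒ 7 3 17 10 9 11 16 12 14
17>11: swap(2,6), hi=5 ⇒ 7 3 16 10 9 11 17 12 14
16>11: swap(2,5), hi=4 ⇒ 7 3 11 10 9 16 17 12 14
11=11: mid=3
10<11: swap(2,3), lo=3 mid=4 ⇒ 7 3 10 11 9 16 17 12 14
9<11: swap(3,4), lo=4 mid=5 ⇒ 7 3 10 9 11 16 17 12 14
done. lo=4 hi=4; a=7 3 10 9 11 16 17 12 14

7 3 10 9 11 16 17 12 14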